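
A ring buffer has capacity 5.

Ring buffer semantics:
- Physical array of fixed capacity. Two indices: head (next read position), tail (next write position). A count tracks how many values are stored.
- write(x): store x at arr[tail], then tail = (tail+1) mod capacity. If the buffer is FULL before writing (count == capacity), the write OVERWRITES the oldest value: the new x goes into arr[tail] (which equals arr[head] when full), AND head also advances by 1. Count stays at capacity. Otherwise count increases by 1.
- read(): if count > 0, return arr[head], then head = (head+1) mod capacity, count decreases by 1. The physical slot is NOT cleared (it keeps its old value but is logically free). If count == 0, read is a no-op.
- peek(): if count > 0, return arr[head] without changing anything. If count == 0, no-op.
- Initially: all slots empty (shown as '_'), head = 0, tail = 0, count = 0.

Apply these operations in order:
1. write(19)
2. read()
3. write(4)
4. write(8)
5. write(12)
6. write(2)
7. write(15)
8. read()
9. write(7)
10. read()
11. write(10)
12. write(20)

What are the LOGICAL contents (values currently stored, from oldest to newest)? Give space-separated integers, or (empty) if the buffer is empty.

After op 1 (write(19)): arr=[19 _ _ _ _] head=0 tail=1 count=1
After op 2 (read()): arr=[19 _ _ _ _] head=1 tail=1 count=0
After op 3 (write(4)): arr=[19 4 _ _ _] head=1 tail=2 count=1
After op 4 (write(8)): arr=[19 4 8 _ _] head=1 tail=3 count=2
After op 5 (write(12)): arr=[19 4 8 12 _] head=1 tail=4 count=3
After op 6 (write(2)): arr=[19 4 8 12 2] head=1 tail=0 count=4
After op 7 (write(15)): arr=[15 4 8 12 2] head=1 tail=1 count=5
After op 8 (read()): arr=[15 4 8 12 2] head=2 tail=1 count=4
After op 9 (write(7)): arr=[15 7 8 12 2] head=2 tail=2 count=5
After op 10 (read()): arr=[15 7 8 12 2] head=3 tail=2 count=4
After op 11 (write(10)): arr=[15 7 10 12 2] head=3 tail=3 count=5
After op 12 (write(20)): arr=[15 7 10 20 2] head=4 tail=4 count=5

Answer: 2 15 7 10 20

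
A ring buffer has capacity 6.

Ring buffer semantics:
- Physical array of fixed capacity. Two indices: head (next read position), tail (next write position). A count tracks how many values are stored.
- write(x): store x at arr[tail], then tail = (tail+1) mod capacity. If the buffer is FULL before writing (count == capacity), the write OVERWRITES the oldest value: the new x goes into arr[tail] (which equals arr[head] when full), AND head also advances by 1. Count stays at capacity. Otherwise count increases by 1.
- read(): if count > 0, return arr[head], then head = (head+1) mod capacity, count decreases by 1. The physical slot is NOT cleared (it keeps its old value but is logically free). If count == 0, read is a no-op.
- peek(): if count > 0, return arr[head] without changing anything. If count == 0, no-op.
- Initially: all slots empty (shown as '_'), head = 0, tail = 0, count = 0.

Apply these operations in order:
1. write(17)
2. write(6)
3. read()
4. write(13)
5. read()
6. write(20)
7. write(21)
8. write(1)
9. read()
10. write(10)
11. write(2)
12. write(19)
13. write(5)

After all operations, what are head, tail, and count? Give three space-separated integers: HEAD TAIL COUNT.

Answer: 4 4 6

Derivation:
After op 1 (write(17)): arr=[17 _ _ _ _ _] head=0 tail=1 count=1
After op 2 (write(6)): arr=[17 6 _ _ _ _] head=0 tail=2 count=2
After op 3 (read()): arr=[17 6 _ _ _ _] head=1 tail=2 count=1
After op 4 (write(13)): arr=[17 6 13 _ _ _] head=1 tail=3 count=2
After op 5 (read()): arr=[17 6 13 _ _ _] head=2 tail=3 count=1
After op 6 (write(20)): arr=[17 6 13 20 _ _] head=2 tail=4 count=2
After op 7 (write(21)): arr=[17 6 13 20 21 _] head=2 tail=5 count=3
After op 8 (write(1)): arr=[17 6 13 20 21 1] head=2 tail=0 count=4
After op 9 (read()): arr=[17 6 13 20 21 1] head=3 tail=0 count=3
After op 10 (write(10)): arr=[10 6 13 20 21 1] head=3 tail=1 count=4
After op 11 (write(2)): arr=[10 2 13 20 21 1] head=3 tail=2 count=5
After op 12 (write(19)): arr=[10 2 19 20 21 1] head=3 tail=3 count=6
After op 13 (write(5)): arr=[10 2 19 5 21 1] head=4 tail=4 count=6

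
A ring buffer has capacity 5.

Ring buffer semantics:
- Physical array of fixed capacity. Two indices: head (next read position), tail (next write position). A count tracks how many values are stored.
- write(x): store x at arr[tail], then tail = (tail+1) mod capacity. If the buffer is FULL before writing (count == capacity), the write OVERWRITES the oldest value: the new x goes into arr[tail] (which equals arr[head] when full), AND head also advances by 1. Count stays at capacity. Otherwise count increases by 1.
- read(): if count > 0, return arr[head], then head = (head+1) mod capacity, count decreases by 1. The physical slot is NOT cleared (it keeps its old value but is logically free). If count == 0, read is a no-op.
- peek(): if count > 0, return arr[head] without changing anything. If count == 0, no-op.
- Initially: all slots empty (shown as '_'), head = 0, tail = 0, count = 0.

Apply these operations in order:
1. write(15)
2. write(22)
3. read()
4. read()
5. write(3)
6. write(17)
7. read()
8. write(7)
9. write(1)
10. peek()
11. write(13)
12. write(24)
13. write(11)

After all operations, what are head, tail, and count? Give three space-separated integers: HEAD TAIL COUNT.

Answer: 4 4 5

Derivation:
After op 1 (write(15)): arr=[15 _ _ _ _] head=0 tail=1 count=1
After op 2 (write(22)): arr=[15 22 _ _ _] head=0 tail=2 count=2
After op 3 (read()): arr=[15 22 _ _ _] head=1 tail=2 count=1
After op 4 (read()): arr=[15 22 _ _ _] head=2 tail=2 count=0
After op 5 (write(3)): arr=[15 22 3 _ _] head=2 tail=3 count=1
After op 6 (write(17)): arr=[15 22 3 17 _] head=2 tail=4 count=2
After op 7 (read()): arr=[15 22 3 17 _] head=3 tail=4 count=1
After op 8 (write(7)): arr=[15 22 3 17 7] head=3 tail=0 count=2
After op 9 (write(1)): arr=[1 22 3 17 7] head=3 tail=1 count=3
After op 10 (peek()): arr=[1 22 3 17 7] head=3 tail=1 count=3
After op 11 (write(13)): arr=[1 13 3 17 7] head=3 tail=2 count=4
After op 12 (write(24)): arr=[1 13 24 17 7] head=3 tail=3 count=5
After op 13 (write(11)): arr=[1 13 24 11 7] head=4 tail=4 count=5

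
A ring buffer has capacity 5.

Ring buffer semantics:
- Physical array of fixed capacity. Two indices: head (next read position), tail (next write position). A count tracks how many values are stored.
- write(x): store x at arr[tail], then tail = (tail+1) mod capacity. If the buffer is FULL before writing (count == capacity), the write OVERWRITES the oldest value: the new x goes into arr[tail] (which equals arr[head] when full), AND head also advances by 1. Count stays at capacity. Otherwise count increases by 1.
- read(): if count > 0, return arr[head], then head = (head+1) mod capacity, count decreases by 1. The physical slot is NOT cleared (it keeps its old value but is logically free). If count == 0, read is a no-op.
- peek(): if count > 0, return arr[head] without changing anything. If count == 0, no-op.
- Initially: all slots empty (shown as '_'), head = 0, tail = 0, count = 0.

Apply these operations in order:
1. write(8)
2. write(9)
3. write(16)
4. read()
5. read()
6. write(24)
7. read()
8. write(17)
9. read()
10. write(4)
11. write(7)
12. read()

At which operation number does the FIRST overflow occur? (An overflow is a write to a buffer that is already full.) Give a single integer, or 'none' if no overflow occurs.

Answer: none

Derivation:
After op 1 (write(8)): arr=[8 _ _ _ _] head=0 tail=1 count=1
After op 2 (write(9)): arr=[8 9 _ _ _] head=0 tail=2 count=2
After op 3 (write(16)): arr=[8 9 16 _ _] head=0 tail=3 count=3
After op 4 (read()): arr=[8 9 16 _ _] head=1 tail=3 count=2
After op 5 (read()): arr=[8 9 16 _ _] head=2 tail=3 count=1
After op 6 (write(24)): arr=[8 9 16 24 _] head=2 tail=4 count=2
After op 7 (read()): arr=[8 9 16 24 _] head=3 tail=4 count=1
After op 8 (write(17)): arr=[8 9 16 24 17] head=3 tail=0 count=2
After op 9 (read()): arr=[8 9 16 24 17] head=4 tail=0 count=1
After op 10 (write(4)): arr=[4 9 16 24 17] head=4 tail=1 count=2
After op 11 (write(7)): arr=[4 7 16 24 17] head=4 tail=2 count=3
After op 12 (read()): arr=[4 7 16 24 17] head=0 tail=2 count=2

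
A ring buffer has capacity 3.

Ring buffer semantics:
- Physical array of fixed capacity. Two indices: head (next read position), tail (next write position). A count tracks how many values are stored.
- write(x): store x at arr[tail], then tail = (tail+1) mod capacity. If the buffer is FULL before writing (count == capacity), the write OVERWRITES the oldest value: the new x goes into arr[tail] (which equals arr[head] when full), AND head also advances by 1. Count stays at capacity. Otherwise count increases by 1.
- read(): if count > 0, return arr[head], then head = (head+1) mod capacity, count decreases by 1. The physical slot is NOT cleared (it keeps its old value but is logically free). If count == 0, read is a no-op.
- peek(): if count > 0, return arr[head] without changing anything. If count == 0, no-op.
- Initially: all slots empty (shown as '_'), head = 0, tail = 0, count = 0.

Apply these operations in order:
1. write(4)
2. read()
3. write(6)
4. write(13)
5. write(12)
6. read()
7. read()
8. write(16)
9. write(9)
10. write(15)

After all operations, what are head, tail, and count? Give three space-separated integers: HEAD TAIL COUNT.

Answer: 1 1 3

Derivation:
After op 1 (write(4)): arr=[4 _ _] head=0 tail=1 count=1
After op 2 (read()): arr=[4 _ _] head=1 tail=1 count=0
After op 3 (write(6)): arr=[4 6 _] head=1 tail=2 count=1
After op 4 (write(13)): arr=[4 6 13] head=1 tail=0 count=2
After op 5 (write(12)): arr=[12 6 13] head=1 tail=1 count=3
After op 6 (read()): arr=[12 6 13] head=2 tail=1 count=2
After op 7 (read()): arr=[12 6 13] head=0 tail=1 count=1
After op 8 (write(16)): arr=[12 16 13] head=0 tail=2 count=2
After op 9 (write(9)): arr=[12 16 9] head=0 tail=0 count=3
After op 10 (write(15)): arr=[15 16 9] head=1 tail=1 count=3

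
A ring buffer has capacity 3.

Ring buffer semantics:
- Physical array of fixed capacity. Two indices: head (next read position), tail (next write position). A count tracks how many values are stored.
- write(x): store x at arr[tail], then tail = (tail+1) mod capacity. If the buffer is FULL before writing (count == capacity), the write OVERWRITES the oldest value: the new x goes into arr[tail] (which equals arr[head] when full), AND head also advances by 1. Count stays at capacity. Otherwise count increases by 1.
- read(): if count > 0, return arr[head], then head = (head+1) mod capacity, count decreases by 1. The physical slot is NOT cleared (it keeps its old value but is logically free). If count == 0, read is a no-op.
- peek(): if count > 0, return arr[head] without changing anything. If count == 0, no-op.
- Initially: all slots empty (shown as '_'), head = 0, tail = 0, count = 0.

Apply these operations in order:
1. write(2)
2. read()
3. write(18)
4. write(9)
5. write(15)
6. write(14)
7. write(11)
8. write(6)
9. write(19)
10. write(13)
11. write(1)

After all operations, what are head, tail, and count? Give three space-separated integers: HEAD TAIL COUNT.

Answer: 1 1 3

Derivation:
After op 1 (write(2)): arr=[2 _ _] head=0 tail=1 count=1
After op 2 (read()): arr=[2 _ _] head=1 tail=1 count=0
After op 3 (write(18)): arr=[2 18 _] head=1 tail=2 count=1
After op 4 (write(9)): arr=[2 18 9] head=1 tail=0 count=2
After op 5 (write(15)): arr=[15 18 9] head=1 tail=1 count=3
After op 6 (write(14)): arr=[15 14 9] head=2 tail=2 count=3
After op 7 (write(11)): arr=[15 14 11] head=0 tail=0 count=3
After op 8 (write(6)): arr=[6 14 11] head=1 tail=1 count=3
After op 9 (write(19)): arr=[6 19 11] head=2 tail=2 count=3
After op 10 (write(13)): arr=[6 19 13] head=0 tail=0 count=3
After op 11 (write(1)): arr=[1 19 13] head=1 tail=1 count=3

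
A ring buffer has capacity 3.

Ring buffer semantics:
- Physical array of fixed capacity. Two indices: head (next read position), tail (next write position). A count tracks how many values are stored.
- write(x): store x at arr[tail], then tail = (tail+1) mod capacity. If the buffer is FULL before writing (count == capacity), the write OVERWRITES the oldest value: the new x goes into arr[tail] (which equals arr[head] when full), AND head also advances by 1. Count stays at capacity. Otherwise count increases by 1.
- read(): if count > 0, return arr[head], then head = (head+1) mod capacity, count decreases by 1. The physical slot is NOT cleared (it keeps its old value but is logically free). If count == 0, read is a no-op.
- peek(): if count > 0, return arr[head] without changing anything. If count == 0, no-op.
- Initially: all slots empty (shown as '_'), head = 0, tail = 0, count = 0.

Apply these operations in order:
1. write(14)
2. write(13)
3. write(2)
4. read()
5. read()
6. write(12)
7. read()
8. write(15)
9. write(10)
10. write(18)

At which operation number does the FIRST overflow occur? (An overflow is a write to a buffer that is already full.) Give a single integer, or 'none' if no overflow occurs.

Answer: 10

Derivation:
After op 1 (write(14)): arr=[14 _ _] head=0 tail=1 count=1
After op 2 (write(13)): arr=[14 13 _] head=0 tail=2 count=2
After op 3 (write(2)): arr=[14 13 2] head=0 tail=0 count=3
After op 4 (read()): arr=[14 13 2] head=1 tail=0 count=2
After op 5 (read()): arr=[14 13 2] head=2 tail=0 count=1
After op 6 (write(12)): arr=[12 13 2] head=2 tail=1 count=2
After op 7 (read()): arr=[12 13 2] head=0 tail=1 count=1
After op 8 (write(15)): arr=[12 15 2] head=0 tail=2 count=2
After op 9 (write(10)): arr=[12 15 10] head=0 tail=0 count=3
After op 10 (write(18)): arr=[18 15 10] head=1 tail=1 count=3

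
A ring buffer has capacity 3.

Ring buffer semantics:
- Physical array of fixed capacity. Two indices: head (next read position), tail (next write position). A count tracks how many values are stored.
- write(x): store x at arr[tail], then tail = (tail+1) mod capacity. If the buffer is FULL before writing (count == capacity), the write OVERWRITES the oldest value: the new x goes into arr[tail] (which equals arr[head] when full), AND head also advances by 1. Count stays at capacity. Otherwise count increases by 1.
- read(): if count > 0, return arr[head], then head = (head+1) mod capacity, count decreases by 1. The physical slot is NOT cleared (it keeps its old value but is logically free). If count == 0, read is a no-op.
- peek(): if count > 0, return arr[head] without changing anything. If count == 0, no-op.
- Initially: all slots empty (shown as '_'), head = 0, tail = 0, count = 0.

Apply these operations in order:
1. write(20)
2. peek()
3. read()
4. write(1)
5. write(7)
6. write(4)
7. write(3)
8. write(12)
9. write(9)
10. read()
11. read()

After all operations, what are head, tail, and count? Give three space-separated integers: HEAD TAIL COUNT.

After op 1 (write(20)): arr=[20 _ _] head=0 tail=1 count=1
After op 2 (peek()): arr=[20 _ _] head=0 tail=1 count=1
After op 3 (read()): arr=[20 _ _] head=1 tail=1 count=0
After op 4 (write(1)): arr=[20 1 _] head=1 tail=2 count=1
After op 5 (write(7)): arr=[20 1 7] head=1 tail=0 count=2
After op 6 (write(4)): arr=[4 1 7] head=1 tail=1 count=3
After op 7 (write(3)): arr=[4 3 7] head=2 tail=2 count=3
After op 8 (write(12)): arr=[4 3 12] head=0 tail=0 count=3
After op 9 (write(9)): arr=[9 3 12] head=1 tail=1 count=3
After op 10 (read()): arr=[9 3 12] head=2 tail=1 count=2
After op 11 (read()): arr=[9 3 12] head=0 tail=1 count=1

Answer: 0 1 1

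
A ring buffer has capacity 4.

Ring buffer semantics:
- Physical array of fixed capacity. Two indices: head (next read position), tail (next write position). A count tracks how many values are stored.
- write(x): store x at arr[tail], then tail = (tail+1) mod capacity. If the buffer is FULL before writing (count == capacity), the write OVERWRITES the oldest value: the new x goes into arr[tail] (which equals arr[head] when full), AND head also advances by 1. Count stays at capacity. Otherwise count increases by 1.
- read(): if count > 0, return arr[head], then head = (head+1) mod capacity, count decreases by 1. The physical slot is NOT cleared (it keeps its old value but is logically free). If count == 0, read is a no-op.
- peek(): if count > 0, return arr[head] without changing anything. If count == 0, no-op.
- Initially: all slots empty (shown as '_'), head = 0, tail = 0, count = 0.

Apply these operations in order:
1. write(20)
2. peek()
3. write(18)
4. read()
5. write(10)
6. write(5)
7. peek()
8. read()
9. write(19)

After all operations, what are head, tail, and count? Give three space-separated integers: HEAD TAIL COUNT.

After op 1 (write(20)): arr=[20 _ _ _] head=0 tail=1 count=1
After op 2 (peek()): arr=[20 _ _ _] head=0 tail=1 count=1
After op 3 (write(18)): arr=[20 18 _ _] head=0 tail=2 count=2
After op 4 (read()): arr=[20 18 _ _] head=1 tail=2 count=1
After op 5 (write(10)): arr=[20 18 10 _] head=1 tail=3 count=2
After op 6 (write(5)): arr=[20 18 10 5] head=1 tail=0 count=3
After op 7 (peek()): arr=[20 18 10 5] head=1 tail=0 count=3
After op 8 (read()): arr=[20 18 10 5] head=2 tail=0 count=2
After op 9 (write(19)): arr=[19 18 10 5] head=2 tail=1 count=3

Answer: 2 1 3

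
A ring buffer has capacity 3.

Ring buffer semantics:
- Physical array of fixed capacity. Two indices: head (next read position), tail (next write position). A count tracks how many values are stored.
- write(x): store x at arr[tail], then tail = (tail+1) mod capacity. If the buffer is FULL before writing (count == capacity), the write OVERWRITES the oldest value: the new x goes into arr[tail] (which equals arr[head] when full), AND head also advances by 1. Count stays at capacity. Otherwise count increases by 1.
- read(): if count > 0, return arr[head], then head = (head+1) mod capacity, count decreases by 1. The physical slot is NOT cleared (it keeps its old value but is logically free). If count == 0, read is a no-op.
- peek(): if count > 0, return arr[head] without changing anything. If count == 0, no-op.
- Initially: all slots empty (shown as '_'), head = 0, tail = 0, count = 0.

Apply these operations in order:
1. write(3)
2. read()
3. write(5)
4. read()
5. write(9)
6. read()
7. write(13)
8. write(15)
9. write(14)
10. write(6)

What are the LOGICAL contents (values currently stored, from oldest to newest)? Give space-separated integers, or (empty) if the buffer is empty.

After op 1 (write(3)): arr=[3 _ _] head=0 tail=1 count=1
After op 2 (read()): arr=[3 _ _] head=1 tail=1 count=0
After op 3 (write(5)): arr=[3 5 _] head=1 tail=2 count=1
After op 4 (read()): arr=[3 5 _] head=2 tail=2 count=0
After op 5 (write(9)): arr=[3 5 9] head=2 tail=0 count=1
After op 6 (read()): arr=[3 5 9] head=0 tail=0 count=0
After op 7 (write(13)): arr=[13 5 9] head=0 tail=1 count=1
After op 8 (write(15)): arr=[13 15 9] head=0 tail=2 count=2
After op 9 (write(14)): arr=[13 15 14] head=0 tail=0 count=3
After op 10 (write(6)): arr=[6 15 14] head=1 tail=1 count=3

Answer: 15 14 6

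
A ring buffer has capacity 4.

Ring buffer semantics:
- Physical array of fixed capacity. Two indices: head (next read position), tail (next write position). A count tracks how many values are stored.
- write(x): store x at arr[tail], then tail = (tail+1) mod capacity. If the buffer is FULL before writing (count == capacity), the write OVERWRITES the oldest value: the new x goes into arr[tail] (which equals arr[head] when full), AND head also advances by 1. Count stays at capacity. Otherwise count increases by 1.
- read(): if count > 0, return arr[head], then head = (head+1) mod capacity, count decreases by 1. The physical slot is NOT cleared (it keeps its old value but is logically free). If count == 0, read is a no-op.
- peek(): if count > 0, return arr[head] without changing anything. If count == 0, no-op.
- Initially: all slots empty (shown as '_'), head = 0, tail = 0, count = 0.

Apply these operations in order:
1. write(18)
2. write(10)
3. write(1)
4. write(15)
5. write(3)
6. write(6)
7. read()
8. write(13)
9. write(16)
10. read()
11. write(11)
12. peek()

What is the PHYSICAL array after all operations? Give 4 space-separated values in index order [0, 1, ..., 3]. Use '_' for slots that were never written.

Answer: 11 6 13 16

Derivation:
After op 1 (write(18)): arr=[18 _ _ _] head=0 tail=1 count=1
After op 2 (write(10)): arr=[18 10 _ _] head=0 tail=2 count=2
After op 3 (write(1)): arr=[18 10 1 _] head=0 tail=3 count=3
After op 4 (write(15)): arr=[18 10 1 15] head=0 tail=0 count=4
After op 5 (write(3)): arr=[3 10 1 15] head=1 tail=1 count=4
After op 6 (write(6)): arr=[3 6 1 15] head=2 tail=2 count=4
After op 7 (read()): arr=[3 6 1 15] head=3 tail=2 count=3
After op 8 (write(13)): arr=[3 6 13 15] head=3 tail=3 count=4
After op 9 (write(16)): arr=[3 6 13 16] head=0 tail=0 count=4
After op 10 (read()): arr=[3 6 13 16] head=1 tail=0 count=3
After op 11 (write(11)): arr=[11 6 13 16] head=1 tail=1 count=4
After op 12 (peek()): arr=[11 6 13 16] head=1 tail=1 count=4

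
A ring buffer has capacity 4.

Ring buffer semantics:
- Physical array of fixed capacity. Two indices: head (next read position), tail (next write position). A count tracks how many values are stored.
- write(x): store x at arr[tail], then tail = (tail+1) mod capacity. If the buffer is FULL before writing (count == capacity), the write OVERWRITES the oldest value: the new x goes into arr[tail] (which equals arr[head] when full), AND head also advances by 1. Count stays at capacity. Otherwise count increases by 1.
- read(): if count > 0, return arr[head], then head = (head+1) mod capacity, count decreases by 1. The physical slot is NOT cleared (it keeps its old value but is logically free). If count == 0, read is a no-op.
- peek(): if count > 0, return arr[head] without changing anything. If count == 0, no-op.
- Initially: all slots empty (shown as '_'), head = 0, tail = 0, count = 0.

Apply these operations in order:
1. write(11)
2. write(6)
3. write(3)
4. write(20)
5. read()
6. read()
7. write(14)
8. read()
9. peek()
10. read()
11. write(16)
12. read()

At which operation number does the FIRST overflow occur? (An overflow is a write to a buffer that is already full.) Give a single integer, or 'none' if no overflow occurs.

After op 1 (write(11)): arr=[11 _ _ _] head=0 tail=1 count=1
After op 2 (write(6)): arr=[11 6 _ _] head=0 tail=2 count=2
After op 3 (write(3)): arr=[11 6 3 _] head=0 tail=3 count=3
After op 4 (write(20)): arr=[11 6 3 20] head=0 tail=0 count=4
After op 5 (read()): arr=[11 6 3 20] head=1 tail=0 count=3
After op 6 (read()): arr=[11 6 3 20] head=2 tail=0 count=2
After op 7 (write(14)): arr=[14 6 3 20] head=2 tail=1 count=3
After op 8 (read()): arr=[14 6 3 20] head=3 tail=1 count=2
After op 9 (peek()): arr=[14 6 3 20] head=3 tail=1 count=2
After op 10 (read()): arr=[14 6 3 20] head=0 tail=1 count=1
After op 11 (write(16)): arr=[14 16 3 20] head=0 tail=2 count=2
After op 12 (read()): arr=[14 16 3 20] head=1 tail=2 count=1

Answer: none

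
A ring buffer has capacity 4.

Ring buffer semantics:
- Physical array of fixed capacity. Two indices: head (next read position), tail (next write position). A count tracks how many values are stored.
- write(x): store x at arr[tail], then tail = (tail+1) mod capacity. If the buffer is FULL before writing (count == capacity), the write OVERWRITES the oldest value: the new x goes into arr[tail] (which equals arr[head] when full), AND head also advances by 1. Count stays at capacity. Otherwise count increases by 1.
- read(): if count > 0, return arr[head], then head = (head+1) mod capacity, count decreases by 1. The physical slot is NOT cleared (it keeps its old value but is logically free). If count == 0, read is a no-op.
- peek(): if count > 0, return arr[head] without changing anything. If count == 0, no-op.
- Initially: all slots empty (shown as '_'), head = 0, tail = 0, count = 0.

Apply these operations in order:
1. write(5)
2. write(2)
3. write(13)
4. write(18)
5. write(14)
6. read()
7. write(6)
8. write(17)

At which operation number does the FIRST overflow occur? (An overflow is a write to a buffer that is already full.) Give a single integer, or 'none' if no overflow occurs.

Answer: 5

Derivation:
After op 1 (write(5)): arr=[5 _ _ _] head=0 tail=1 count=1
After op 2 (write(2)): arr=[5 2 _ _] head=0 tail=2 count=2
After op 3 (write(13)): arr=[5 2 13 _] head=0 tail=3 count=3
After op 4 (write(18)): arr=[5 2 13 18] head=0 tail=0 count=4
After op 5 (write(14)): arr=[14 2 13 18] head=1 tail=1 count=4
After op 6 (read()): arr=[14 2 13 18] head=2 tail=1 count=3
After op 7 (write(6)): arr=[14 6 13 18] head=2 tail=2 count=4
After op 8 (write(17)): arr=[14 6 17 18] head=3 tail=3 count=4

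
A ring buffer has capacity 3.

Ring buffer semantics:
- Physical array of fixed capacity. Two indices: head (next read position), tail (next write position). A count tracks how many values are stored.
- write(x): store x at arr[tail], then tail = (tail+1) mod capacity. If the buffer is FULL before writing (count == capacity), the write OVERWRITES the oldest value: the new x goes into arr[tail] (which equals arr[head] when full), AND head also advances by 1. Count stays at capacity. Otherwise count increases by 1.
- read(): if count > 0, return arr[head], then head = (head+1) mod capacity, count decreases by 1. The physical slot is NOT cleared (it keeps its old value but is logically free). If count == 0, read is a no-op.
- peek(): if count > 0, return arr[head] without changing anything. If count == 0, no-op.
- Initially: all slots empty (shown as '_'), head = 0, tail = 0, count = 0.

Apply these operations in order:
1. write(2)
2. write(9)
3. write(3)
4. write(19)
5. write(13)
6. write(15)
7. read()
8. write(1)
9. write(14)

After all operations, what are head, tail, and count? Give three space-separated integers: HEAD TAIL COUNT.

After op 1 (write(2)): arr=[2 _ _] head=0 tail=1 count=1
After op 2 (write(9)): arr=[2 9 _] head=0 tail=2 count=2
After op 3 (write(3)): arr=[2 9 3] head=0 tail=0 count=3
After op 4 (write(19)): arr=[19 9 3] head=1 tail=1 count=3
After op 5 (write(13)): arr=[19 13 3] head=2 tail=2 count=3
After op 6 (write(15)): arr=[19 13 15] head=0 tail=0 count=3
After op 7 (read()): arr=[19 13 15] head=1 tail=0 count=2
After op 8 (write(1)): arr=[1 13 15] head=1 tail=1 count=3
After op 9 (write(14)): arr=[1 14 15] head=2 tail=2 count=3

Answer: 2 2 3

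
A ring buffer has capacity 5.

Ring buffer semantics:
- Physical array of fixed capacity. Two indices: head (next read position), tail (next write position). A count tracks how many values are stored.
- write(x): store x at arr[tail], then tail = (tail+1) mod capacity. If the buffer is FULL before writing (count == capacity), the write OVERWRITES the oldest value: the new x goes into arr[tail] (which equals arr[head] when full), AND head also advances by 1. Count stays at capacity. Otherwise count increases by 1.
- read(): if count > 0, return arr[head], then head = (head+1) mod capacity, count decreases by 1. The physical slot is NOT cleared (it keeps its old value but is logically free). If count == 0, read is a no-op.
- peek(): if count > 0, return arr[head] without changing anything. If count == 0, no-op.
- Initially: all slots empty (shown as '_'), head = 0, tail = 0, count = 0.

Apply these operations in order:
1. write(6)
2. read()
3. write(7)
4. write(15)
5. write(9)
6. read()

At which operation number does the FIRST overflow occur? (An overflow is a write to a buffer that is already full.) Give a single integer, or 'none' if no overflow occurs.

After op 1 (write(6)): arr=[6 _ _ _ _] head=0 tail=1 count=1
After op 2 (read()): arr=[6 _ _ _ _] head=1 tail=1 count=0
After op 3 (write(7)): arr=[6 7 _ _ _] head=1 tail=2 count=1
After op 4 (write(15)): arr=[6 7 15 _ _] head=1 tail=3 count=2
After op 5 (write(9)): arr=[6 7 15 9 _] head=1 tail=4 count=3
After op 6 (read()): arr=[6 7 15 9 _] head=2 tail=4 count=2

Answer: none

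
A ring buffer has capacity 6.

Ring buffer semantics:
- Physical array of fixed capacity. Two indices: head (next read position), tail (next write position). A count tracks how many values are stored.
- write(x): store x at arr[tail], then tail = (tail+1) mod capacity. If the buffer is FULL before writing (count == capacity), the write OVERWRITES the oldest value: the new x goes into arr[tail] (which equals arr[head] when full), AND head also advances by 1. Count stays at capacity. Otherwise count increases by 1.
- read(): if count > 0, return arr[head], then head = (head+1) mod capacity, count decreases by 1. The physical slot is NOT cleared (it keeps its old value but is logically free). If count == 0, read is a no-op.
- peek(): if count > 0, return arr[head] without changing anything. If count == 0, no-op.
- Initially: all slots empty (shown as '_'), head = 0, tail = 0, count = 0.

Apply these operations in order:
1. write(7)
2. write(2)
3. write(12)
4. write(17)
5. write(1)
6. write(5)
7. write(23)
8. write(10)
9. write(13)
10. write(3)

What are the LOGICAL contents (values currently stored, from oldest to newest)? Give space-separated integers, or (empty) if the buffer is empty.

Answer: 1 5 23 10 13 3

Derivation:
After op 1 (write(7)): arr=[7 _ _ _ _ _] head=0 tail=1 count=1
After op 2 (write(2)): arr=[7 2 _ _ _ _] head=0 tail=2 count=2
After op 3 (write(12)): arr=[7 2 12 _ _ _] head=0 tail=3 count=3
After op 4 (write(17)): arr=[7 2 12 17 _ _] head=0 tail=4 count=4
After op 5 (write(1)): arr=[7 2 12 17 1 _] head=0 tail=5 count=5
After op 6 (write(5)): arr=[7 2 12 17 1 5] head=0 tail=0 count=6
After op 7 (write(23)): arr=[23 2 12 17 1 5] head=1 tail=1 count=6
After op 8 (write(10)): arr=[23 10 12 17 1 5] head=2 tail=2 count=6
After op 9 (write(13)): arr=[23 10 13 17 1 5] head=3 tail=3 count=6
After op 10 (write(3)): arr=[23 10 13 3 1 5] head=4 tail=4 count=6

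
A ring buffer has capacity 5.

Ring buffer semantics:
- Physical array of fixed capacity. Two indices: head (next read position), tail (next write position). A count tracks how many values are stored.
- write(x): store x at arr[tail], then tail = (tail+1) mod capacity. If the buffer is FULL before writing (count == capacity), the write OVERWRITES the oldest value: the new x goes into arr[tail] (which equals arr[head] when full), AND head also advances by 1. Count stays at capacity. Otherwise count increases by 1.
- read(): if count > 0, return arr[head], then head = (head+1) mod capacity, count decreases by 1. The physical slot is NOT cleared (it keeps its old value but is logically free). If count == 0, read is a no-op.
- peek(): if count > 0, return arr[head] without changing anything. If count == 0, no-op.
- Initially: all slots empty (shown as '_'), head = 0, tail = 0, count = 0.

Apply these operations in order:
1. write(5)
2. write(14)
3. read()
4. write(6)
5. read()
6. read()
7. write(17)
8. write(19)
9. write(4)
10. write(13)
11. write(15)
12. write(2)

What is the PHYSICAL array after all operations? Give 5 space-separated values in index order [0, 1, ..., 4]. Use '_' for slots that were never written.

After op 1 (write(5)): arr=[5 _ _ _ _] head=0 tail=1 count=1
After op 2 (write(14)): arr=[5 14 _ _ _] head=0 tail=2 count=2
After op 3 (read()): arr=[5 14 _ _ _] head=1 tail=2 count=1
After op 4 (write(6)): arr=[5 14 6 _ _] head=1 tail=3 count=2
After op 5 (read()): arr=[5 14 6 _ _] head=2 tail=3 count=1
After op 6 (read()): arr=[5 14 6 _ _] head=3 tail=3 count=0
After op 7 (write(17)): arr=[5 14 6 17 _] head=3 tail=4 count=1
After op 8 (write(19)): arr=[5 14 6 17 19] head=3 tail=0 count=2
After op 9 (write(4)): arr=[4 14 6 17 19] head=3 tail=1 count=3
After op 10 (write(13)): arr=[4 13 6 17 19] head=3 tail=2 count=4
After op 11 (write(15)): arr=[4 13 15 17 19] head=3 tail=3 count=5
After op 12 (write(2)): arr=[4 13 15 2 19] head=4 tail=4 count=5

Answer: 4 13 15 2 19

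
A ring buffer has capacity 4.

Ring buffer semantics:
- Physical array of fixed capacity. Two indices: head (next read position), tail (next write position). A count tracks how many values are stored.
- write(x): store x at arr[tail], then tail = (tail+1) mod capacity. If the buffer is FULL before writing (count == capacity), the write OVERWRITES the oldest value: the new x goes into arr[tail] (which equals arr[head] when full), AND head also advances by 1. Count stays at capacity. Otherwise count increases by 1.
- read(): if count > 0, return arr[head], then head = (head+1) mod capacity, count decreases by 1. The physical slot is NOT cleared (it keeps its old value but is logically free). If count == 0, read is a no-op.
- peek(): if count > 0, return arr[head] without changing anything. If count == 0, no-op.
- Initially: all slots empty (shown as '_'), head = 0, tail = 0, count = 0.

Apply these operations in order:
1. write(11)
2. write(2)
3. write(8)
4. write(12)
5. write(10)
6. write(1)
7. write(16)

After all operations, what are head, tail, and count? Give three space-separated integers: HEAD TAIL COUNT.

Answer: 3 3 4

Derivation:
After op 1 (write(11)): arr=[11 _ _ _] head=0 tail=1 count=1
After op 2 (write(2)): arr=[11 2 _ _] head=0 tail=2 count=2
After op 3 (write(8)): arr=[11 2 8 _] head=0 tail=3 count=3
After op 4 (write(12)): arr=[11 2 8 12] head=0 tail=0 count=4
After op 5 (write(10)): arr=[10 2 8 12] head=1 tail=1 count=4
After op 6 (write(1)): arr=[10 1 8 12] head=2 tail=2 count=4
After op 7 (write(16)): arr=[10 1 16 12] head=3 tail=3 count=4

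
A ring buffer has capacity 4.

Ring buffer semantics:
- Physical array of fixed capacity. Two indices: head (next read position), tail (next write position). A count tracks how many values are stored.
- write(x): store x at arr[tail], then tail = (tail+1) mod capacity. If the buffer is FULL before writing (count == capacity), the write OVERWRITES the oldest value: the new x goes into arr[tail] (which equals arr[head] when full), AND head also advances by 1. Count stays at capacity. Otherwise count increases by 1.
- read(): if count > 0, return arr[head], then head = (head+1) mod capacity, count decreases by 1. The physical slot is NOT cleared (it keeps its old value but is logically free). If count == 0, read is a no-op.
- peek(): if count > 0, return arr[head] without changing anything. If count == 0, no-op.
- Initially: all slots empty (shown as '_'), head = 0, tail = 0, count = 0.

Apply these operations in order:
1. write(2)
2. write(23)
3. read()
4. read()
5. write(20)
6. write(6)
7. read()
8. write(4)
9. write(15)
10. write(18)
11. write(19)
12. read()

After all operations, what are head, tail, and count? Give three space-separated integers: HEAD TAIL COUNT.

Answer: 1 0 3

Derivation:
After op 1 (write(2)): arr=[2 _ _ _] head=0 tail=1 count=1
After op 2 (write(23)): arr=[2 23 _ _] head=0 tail=2 count=2
After op 3 (read()): arr=[2 23 _ _] head=1 tail=2 count=1
After op 4 (read()): arr=[2 23 _ _] head=2 tail=2 count=0
After op 5 (write(20)): arr=[2 23 20 _] head=2 tail=3 count=1
After op 6 (write(6)): arr=[2 23 20 6] head=2 tail=0 count=2
After op 7 (read()): arr=[2 23 20 6] head=3 tail=0 count=1
After op 8 (write(4)): arr=[4 23 20 6] head=3 tail=1 count=2
After op 9 (write(15)): arr=[4 15 20 6] head=3 tail=2 count=3
After op 10 (write(18)): arr=[4 15 18 6] head=3 tail=3 count=4
After op 11 (write(19)): arr=[4 15 18 19] head=0 tail=0 count=4
After op 12 (read()): arr=[4 15 18 19] head=1 tail=0 count=3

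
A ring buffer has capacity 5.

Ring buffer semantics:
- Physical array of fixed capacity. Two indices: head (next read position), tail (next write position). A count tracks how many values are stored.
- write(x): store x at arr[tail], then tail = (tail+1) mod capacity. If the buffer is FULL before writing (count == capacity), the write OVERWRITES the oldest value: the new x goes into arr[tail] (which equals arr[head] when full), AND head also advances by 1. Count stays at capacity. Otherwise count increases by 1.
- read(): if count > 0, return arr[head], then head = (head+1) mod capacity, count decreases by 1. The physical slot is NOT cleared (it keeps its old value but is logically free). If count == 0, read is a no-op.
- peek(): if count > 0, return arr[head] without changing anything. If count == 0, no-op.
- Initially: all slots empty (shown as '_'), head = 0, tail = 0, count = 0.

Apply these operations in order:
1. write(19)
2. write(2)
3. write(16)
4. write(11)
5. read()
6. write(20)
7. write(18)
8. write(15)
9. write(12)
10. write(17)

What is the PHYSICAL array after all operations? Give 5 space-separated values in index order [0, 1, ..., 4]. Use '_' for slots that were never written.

After op 1 (write(19)): arr=[19 _ _ _ _] head=0 tail=1 count=1
After op 2 (write(2)): arr=[19 2 _ _ _] head=0 tail=2 count=2
After op 3 (write(16)): arr=[19 2 16 _ _] head=0 tail=3 count=3
After op 4 (write(11)): arr=[19 2 16 11 _] head=0 tail=4 count=4
After op 5 (read()): arr=[19 2 16 11 _] head=1 tail=4 count=3
After op 6 (write(20)): arr=[19 2 16 11 20] head=1 tail=0 count=4
After op 7 (write(18)): arr=[18 2 16 11 20] head=1 tail=1 count=5
After op 8 (write(15)): arr=[18 15 16 11 20] head=2 tail=2 count=5
After op 9 (write(12)): arr=[18 15 12 11 20] head=3 tail=3 count=5
After op 10 (write(17)): arr=[18 15 12 17 20] head=4 tail=4 count=5

Answer: 18 15 12 17 20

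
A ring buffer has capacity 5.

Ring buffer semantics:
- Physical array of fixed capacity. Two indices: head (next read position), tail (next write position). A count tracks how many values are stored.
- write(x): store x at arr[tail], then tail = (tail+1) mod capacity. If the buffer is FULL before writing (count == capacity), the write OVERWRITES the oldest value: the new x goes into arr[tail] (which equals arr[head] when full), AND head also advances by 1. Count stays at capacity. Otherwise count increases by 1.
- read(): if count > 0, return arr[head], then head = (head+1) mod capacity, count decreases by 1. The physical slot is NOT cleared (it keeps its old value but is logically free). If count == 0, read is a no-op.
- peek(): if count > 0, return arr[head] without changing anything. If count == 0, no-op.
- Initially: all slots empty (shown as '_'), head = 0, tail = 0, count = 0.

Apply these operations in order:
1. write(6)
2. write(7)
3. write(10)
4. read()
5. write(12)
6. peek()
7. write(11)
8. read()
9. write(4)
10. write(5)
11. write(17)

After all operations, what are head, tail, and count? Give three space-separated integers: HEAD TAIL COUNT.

After op 1 (write(6)): arr=[6 _ _ _ _] head=0 tail=1 count=1
After op 2 (write(7)): arr=[6 7 _ _ _] head=0 tail=2 count=2
After op 3 (write(10)): arr=[6 7 10 _ _] head=0 tail=3 count=3
After op 4 (read()): arr=[6 7 10 _ _] head=1 tail=3 count=2
After op 5 (write(12)): arr=[6 7 10 12 _] head=1 tail=4 count=3
After op 6 (peek()): arr=[6 7 10 12 _] head=1 tail=4 count=3
After op 7 (write(11)): arr=[6 7 10 12 11] head=1 tail=0 count=4
After op 8 (read()): arr=[6 7 10 12 11] head=2 tail=0 count=3
After op 9 (write(4)): arr=[4 7 10 12 11] head=2 tail=1 count=4
After op 10 (write(5)): arr=[4 5 10 12 11] head=2 tail=2 count=5
After op 11 (write(17)): arr=[4 5 17 12 11] head=3 tail=3 count=5

Answer: 3 3 5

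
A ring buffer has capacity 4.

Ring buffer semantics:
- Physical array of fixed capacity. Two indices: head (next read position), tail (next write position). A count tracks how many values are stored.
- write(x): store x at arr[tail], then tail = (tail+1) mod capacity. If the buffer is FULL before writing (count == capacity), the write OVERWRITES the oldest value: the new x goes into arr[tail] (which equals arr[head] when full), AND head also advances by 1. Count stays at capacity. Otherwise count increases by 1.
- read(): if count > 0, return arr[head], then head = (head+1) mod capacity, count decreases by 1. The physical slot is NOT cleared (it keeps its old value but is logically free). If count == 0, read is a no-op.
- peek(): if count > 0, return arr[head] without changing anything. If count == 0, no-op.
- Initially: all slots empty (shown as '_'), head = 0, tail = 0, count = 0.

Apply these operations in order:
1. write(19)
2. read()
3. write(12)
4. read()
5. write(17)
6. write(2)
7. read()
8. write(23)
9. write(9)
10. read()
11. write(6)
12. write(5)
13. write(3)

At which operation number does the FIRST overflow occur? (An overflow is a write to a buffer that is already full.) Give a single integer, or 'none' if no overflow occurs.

Answer: 13

Derivation:
After op 1 (write(19)): arr=[19 _ _ _] head=0 tail=1 count=1
After op 2 (read()): arr=[19 _ _ _] head=1 tail=1 count=0
After op 3 (write(12)): arr=[19 12 _ _] head=1 tail=2 count=1
After op 4 (read()): arr=[19 12 _ _] head=2 tail=2 count=0
After op 5 (write(17)): arr=[19 12 17 _] head=2 tail=3 count=1
After op 6 (write(2)): arr=[19 12 17 2] head=2 tail=0 count=2
After op 7 (read()): arr=[19 12 17 2] head=3 tail=0 count=1
After op 8 (write(23)): arr=[23 12 17 2] head=3 tail=1 count=2
After op 9 (write(9)): arr=[23 9 17 2] head=3 tail=2 count=3
After op 10 (read()): arr=[23 9 17 2] head=0 tail=2 count=2
After op 11 (write(6)): arr=[23 9 6 2] head=0 tail=3 count=3
After op 12 (write(5)): arr=[23 9 6 5] head=0 tail=0 count=4
After op 13 (write(3)): arr=[3 9 6 5] head=1 tail=1 count=4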